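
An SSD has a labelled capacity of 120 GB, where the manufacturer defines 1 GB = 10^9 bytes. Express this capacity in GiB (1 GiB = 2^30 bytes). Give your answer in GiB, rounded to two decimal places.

111.76 GiB

120 GB = 120 × 10^9 bytes = 120,000,000,000 bytes
1 GiB = 1,073,741,824 bytes
120,000,000,000 / 1,073,741,824 = 111.76 GiB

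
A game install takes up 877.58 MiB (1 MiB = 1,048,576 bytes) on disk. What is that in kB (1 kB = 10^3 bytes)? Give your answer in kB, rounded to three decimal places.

877.58 MiB = 877.58 × 2^20 bytes = 920,209,326.08 bytes
1 kB = 10^3 bytes = 1,000 bytes
920,209,326.08 / 1,000 = 920,209.326 kB

920,209.326 kB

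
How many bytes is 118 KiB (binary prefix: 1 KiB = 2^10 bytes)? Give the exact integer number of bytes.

120,832 bytes

118 × 1,024 = 120,832 bytes  (1 KiB = 2^10 bytes)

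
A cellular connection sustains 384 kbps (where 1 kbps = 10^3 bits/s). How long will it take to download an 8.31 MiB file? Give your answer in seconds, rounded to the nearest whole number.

182 seconds

8.31 MiB = 8,713,666.56 bytes = 69,709,332.48 bits
384 kbps = 384,000 bits/s
time = 69,709,332.48 / 384,000 = 182 s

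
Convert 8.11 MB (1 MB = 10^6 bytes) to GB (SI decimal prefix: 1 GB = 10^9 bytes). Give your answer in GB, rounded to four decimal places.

8.11 MB = 8.11 × 10^6 bytes = 8,110,000 bytes
1 GB = 10^9 bytes = 1,000,000,000 bytes
8,110,000 / 1,000,000,000 = 0.0081 GB

0.0081 GB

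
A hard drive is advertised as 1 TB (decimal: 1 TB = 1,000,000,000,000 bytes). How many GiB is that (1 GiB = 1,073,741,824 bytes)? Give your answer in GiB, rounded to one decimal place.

1 TB × 1,000,000,000,000 bytes/TB = 1,000,000,000,000 bytes
1 GiB = 2^30 bytes = 1,073,741,824 bytes
1,000,000,000,000 / 1,073,741,824 = 931.3 GiB

931.3 GiB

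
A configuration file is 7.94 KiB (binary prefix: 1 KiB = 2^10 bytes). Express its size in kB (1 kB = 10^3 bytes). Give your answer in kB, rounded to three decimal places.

7.94 KiB = 7.94 × 2^10 bytes = 8,130.56 bytes
1 kB = 1,000 bytes
8,130.56 / 1,000 = 8.131 kB

8.131 kB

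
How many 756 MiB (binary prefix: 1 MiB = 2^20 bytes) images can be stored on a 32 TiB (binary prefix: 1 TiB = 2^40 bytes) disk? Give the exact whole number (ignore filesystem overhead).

44,384

Capacity: 32 TiB = 35,184,372,088,832 bytes
Per item: 756 MiB = 792,723,456 bytes
⌊35,184,372,088,832 / 792,723,456⌋ = 44,384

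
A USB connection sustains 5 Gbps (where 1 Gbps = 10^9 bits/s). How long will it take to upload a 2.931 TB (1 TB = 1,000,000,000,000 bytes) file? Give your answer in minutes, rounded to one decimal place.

2.931 TB = 2,931,000,000,000 bytes = 23,448,000,000,000 bits
5 Gbps = 5,000,000,000 bits/s
time = 23,448,000,000,000 / 5,000,000,000 = 4,689.60 s
4,689.60 s / 60 = 78.2 minutes

78.2 minutes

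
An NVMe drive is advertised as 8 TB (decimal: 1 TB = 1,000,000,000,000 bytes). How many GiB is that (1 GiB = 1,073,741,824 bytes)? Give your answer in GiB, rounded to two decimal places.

7,450.58 GiB

8 TB = 8 × 10^12 bytes = 8,000,000,000,000 bytes
1 GiB = 1,073,741,824 bytes
8,000,000,000,000 / 1,073,741,824 = 7,450.58 GiB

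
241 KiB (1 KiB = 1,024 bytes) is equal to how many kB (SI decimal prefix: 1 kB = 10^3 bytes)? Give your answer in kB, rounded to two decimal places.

241 KiB × 1,024 bytes/KiB = 246,784 bytes
1 kB = 10^3 bytes = 1,000 bytes
246,784 / 1,000 = 246.78 kB

246.78 kB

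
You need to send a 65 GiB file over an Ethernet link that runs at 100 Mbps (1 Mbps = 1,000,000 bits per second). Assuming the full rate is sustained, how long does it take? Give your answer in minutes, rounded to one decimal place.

65 GiB = 69,793,218,560 bytes = 558,345,748,480 bits
100 Mbps = 100,000,000 bits/s
time = 558,345,748,480 / 100,000,000 = 5,583.46 s
5,583.46 s / 60 = 93.1 minutes

93.1 minutes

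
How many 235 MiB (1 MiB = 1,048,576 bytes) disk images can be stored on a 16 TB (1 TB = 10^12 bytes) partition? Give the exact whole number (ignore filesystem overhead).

64,931

Capacity: 16 TB = 16,000,000,000,000 bytes
Per item: 235 MiB = 246,415,360 bytes
⌊16,000,000,000,000 / 246,415,360⌋ = 64,931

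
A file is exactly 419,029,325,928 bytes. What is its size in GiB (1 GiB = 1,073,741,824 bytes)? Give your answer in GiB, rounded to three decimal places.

419,029,325,928 bytes given.
1 GiB = 2^30 bytes = 1,073,741,824 bytes
419,029,325,928 / 1,073,741,824 = 390.251 GiB

390.251 GiB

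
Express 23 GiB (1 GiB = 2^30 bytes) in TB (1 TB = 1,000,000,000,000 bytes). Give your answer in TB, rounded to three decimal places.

23 GiB × 1,073,741,824 bytes/GiB = 24,696,061,952 bytes
1 TB = 10^12 bytes = 1,000,000,000,000 bytes
24,696,061,952 / 1,000,000,000,000 = 0.025 TB

0.025 TB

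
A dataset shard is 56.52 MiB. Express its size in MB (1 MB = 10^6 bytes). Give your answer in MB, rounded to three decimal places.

59.266 MB

56.52 MiB = 56.52 × 2^20 bytes = 59,265,515.52 bytes
1 MB = 1,000,000 bytes
59,265,515.52 / 1,000,000 = 59.266 MB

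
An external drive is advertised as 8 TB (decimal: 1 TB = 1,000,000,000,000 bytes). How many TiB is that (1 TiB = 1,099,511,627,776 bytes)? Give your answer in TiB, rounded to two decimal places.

7.28 TiB

8 TB = 8 × 10^12 bytes = 8,000,000,000,000 bytes
1 TiB = 2^40 bytes = 1,099,511,627,776 bytes
8,000,000,000,000 / 1,099,511,627,776 = 7.28 TiB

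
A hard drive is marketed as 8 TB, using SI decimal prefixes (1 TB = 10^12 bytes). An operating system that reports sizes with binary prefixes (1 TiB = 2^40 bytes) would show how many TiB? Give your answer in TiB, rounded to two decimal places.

7.28 TiB

8 TB = 8 × 10^12 bytes = 8,000,000,000,000 bytes
1 TiB = 1,099,511,627,776 bytes
8,000,000,000,000 / 1,099,511,627,776 = 7.28 TiB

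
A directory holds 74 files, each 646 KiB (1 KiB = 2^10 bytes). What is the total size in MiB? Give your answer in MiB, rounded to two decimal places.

Total = 74 × 646 KiB = 47,804 KiB
= 47,804 × 1,024 bytes = 48,951,296 bytes
1 MiB = 1,048,576 bytes
48,951,296 / 1,048,576 = 46.68 MiB

46.68 MiB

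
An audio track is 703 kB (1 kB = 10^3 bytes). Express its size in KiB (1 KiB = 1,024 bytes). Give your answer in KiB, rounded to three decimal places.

686.523 KiB

703 kB = 703 × 10^3 bytes = 703,000 bytes
1 KiB = 1,024 bytes
703,000 / 1,024 = 686.523 KiB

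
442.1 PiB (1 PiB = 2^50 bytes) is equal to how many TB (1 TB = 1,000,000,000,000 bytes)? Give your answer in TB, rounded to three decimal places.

442.1 PiB × 1,125,899,906,842,624 bytes/PiB = 497,760,348,815,124,070.4 bytes
1 TB = 10^12 bytes = 1,000,000,000,000 bytes
497,760,348,815,124,070.4 / 1,000,000,000,000 = 497,760.349 TB

497,760.349 TB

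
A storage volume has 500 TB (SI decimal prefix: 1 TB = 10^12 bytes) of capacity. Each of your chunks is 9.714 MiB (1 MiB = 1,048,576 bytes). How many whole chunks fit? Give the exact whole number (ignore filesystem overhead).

49,087,621

Capacity: 500 TB = 500,000,000,000,000 bytes
Per item: 9.714 MiB = 10,185,867.264 bytes
⌊500,000,000,000,000 / 10,185,867.264⌋ = 49,087,621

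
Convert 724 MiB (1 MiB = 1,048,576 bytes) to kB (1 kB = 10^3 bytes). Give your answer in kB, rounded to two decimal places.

759,169.02 kB

724 MiB = 724 × 2^20 bytes = 759,169,024 bytes
1 kB = 10^3 bytes = 1,000 bytes
759,169,024 / 1,000 = 759,169.02 kB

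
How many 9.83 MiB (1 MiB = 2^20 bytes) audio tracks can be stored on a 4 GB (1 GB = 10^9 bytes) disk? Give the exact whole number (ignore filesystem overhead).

388

Capacity: 4 GB = 4,000,000,000 bytes
Per item: 9.83 MiB = 10,307,502.08 bytes
⌊4,000,000,000 / 10,307,502.08⌋ = 388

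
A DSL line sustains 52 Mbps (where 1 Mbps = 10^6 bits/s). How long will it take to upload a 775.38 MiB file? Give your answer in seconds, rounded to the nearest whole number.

775.38 MiB = 813,044,858.88 bytes = 6,504,358,871.04 bits
52 Mbps = 52,000,000 bits/s
time = 6,504,358,871.04 / 52,000,000 = 125 s

125 seconds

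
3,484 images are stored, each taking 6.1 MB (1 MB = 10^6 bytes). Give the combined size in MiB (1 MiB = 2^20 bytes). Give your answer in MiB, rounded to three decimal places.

Total = 3,484 × 6.1 MB = 21252.4 MB
= 21252.4 × 1,000,000 bytes = 21,252,400,000 bytes
1 MiB = 1,048,576 bytes
21,252,400,000 / 1,048,576 = 20,267.868 MiB

20,267.868 MiB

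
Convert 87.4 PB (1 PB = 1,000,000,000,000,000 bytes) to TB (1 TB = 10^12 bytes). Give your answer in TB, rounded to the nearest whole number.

87.4 PB × 1,000,000,000,000,000 bytes/PB = 87,400,000,000,000,000 bytes
1 TB = 10^12 bytes = 1,000,000,000,000 bytes
87,400,000,000,000,000 / 1,000,000,000,000 = 87,400 TB

87,400 TB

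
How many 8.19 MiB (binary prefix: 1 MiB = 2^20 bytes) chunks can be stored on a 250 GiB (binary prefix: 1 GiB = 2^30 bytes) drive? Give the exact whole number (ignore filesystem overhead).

31,257

Capacity: 250 GiB = 268,435,456,000 bytes
Per item: 8.19 MiB = 8,587,837.44 bytes
⌊268,435,456,000 / 8,587,837.44⌋ = 31,257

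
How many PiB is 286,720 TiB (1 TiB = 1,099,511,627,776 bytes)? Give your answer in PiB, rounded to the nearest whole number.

286,720 TiB = 286,720 × 2^40 bytes = 315,251,973,915,934,720 bytes
1 PiB = 1,125,899,906,842,624 bytes
315,251,973,915,934,720 / 1,125,899,906,842,624 = 280 PiB

280 PiB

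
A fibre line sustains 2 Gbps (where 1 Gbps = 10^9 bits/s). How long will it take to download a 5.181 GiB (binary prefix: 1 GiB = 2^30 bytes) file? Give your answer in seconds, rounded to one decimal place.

22.3 seconds

5.181 GiB = 5,563,056,390.144 bytes = 44,504,451,121.152 bits
2 Gbps = 2,000,000,000 bits/s
time = 44,504,451,121.152 / 2,000,000,000 = 22.3 s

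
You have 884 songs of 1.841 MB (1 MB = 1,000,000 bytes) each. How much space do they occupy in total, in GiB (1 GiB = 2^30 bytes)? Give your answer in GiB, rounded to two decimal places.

1.52 GiB

Total = 884 × 1.841 MB = 1627.444 MB
= 1627.444 × 1,000,000 bytes = 1,627,444,000 bytes
1 GiB = 1,073,741,824 bytes
1,627,444,000 / 1,073,741,824 = 1.52 GiB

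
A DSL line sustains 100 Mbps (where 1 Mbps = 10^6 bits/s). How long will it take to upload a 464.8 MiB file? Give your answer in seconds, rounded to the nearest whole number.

464.8 MiB = 487,378,124.8 bytes = 3,899,024,998.4 bits
100 Mbps = 100,000,000 bits/s
time = 3,899,024,998.4 / 100,000,000 = 39 s

39 seconds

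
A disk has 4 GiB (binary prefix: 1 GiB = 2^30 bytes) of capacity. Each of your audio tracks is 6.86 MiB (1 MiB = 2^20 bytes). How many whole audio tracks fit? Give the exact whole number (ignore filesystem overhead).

597

Capacity: 4 GiB = 4,294,967,296 bytes
Per item: 6.86 MiB = 7,193,231.36 bytes
⌊4,294,967,296 / 7,193,231.36⌋ = 597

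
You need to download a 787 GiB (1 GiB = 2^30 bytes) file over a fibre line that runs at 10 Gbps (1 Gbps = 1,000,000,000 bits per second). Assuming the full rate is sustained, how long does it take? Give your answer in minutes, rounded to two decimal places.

787 GiB = 845,034,815,488 bytes = 6,760,278,523,904 bits
10 Gbps = 10,000,000,000 bits/s
time = 6,760,278,523,904 / 10,000,000,000 = 676.028 s
676.028 s / 60 = 11.27 minutes

11.27 minutes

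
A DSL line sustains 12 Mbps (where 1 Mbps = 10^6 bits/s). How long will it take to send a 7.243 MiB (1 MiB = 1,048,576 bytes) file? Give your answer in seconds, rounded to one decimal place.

5.1 seconds

7.243 MiB = 7,594,835.968 bytes = 60,758,687.744 bits
12 Mbps = 12,000,000 bits/s
time = 60,758,687.744 / 12,000,000 = 5.1 s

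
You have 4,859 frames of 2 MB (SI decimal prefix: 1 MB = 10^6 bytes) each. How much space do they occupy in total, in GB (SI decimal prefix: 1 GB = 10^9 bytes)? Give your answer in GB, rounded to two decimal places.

9.72 GB

Total = 4,859 × 2 MB = 9718 MB
= 9718 × 1,000,000 bytes = 9,718,000,000 bytes
1 GB = 1,000,000,000 bytes
9,718,000,000 / 1,000,000,000 = 9.72 GB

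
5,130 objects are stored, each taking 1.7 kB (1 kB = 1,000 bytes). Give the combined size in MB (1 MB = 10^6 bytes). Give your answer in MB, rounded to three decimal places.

8.721 MB

Total = 5,130 × 1.7 kB = 8721 kB
= 8721 × 1,000 bytes = 8,721,000 bytes
1 MB = 1,000,000 bytes
8,721,000 / 1,000,000 = 8.721 MB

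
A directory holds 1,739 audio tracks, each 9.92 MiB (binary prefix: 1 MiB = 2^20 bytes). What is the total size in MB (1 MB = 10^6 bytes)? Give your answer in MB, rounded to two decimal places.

18,088.86 MB

Total = 1,739 × 9.92 MiB = 17250.88 MiB
= 17250.88 × 1,048,576 bytes = 18,088,858,746.88 bytes
1 MB = 1,000,000 bytes
18,088,858,746.88 / 1,000,000 = 18,088.86 MB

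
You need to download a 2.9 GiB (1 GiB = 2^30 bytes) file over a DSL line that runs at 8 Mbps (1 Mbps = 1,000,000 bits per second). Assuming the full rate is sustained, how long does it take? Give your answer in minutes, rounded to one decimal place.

2.9 GiB = 3,113,851,289.6 bytes = 24,910,810,316.8 bits
8 Mbps = 8,000,000 bits/s
time = 24,910,810,316.8 / 8,000,000 = 3,113.85 s
3,113.85 s / 60 = 51.9 minutes

51.9 minutes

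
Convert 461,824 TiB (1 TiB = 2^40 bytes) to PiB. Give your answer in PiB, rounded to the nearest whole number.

451 PiB

461,824 TiB × 1,099,511,627,776 bytes/TiB = 507,780,857,986,023,424 bytes
1 PiB = 1,125,899,906,842,624 bytes
507,780,857,986,023,424 / 1,125,899,906,842,624 = 451 PiB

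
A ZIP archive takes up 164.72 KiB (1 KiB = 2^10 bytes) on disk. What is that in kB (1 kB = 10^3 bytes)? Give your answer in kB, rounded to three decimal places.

168.673 kB

164.72 KiB × 1,024 bytes/KiB = 168,673.28 bytes
1 kB = 1,000 bytes
168,673.28 / 1,000 = 168.673 kB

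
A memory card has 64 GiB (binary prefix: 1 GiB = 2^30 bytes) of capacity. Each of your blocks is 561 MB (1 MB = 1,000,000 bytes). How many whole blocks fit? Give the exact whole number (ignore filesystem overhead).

Capacity: 64 GiB = 68,719,476,736 bytes
Per item: 561 MB = 561,000,000 bytes
⌊68,719,476,736 / 561,000,000⌋ = 122

122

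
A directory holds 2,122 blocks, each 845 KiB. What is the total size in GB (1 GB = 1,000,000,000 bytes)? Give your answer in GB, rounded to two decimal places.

1.84 GB

Total = 2,122 × 845 KiB = 1,793,090 KiB
= 1,793,090 × 1,024 bytes = 1,836,124,160 bytes
1 GB = 1,000,000,000 bytes
1,836,124,160 / 1,000,000,000 = 1.84 GB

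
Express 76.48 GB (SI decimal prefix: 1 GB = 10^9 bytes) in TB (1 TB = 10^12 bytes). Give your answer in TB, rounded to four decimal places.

0.0765 TB

76.48 GB = 76.48 × 10^9 bytes = 76,480,000,000 bytes
1 TB = 1,000,000,000,000 bytes
76,480,000,000 / 1,000,000,000,000 = 0.0765 TB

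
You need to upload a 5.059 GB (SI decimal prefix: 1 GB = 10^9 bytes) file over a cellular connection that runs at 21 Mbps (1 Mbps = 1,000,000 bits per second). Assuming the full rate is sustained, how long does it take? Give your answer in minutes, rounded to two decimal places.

32.12 minutes

5.059 GB = 5,059,000,000 bytes = 40,472,000,000 bits
21 Mbps = 21,000,000 bits/s
time = 40,472,000,000 / 21,000,000 = 1,927.238 s
1,927.238 s / 60 = 32.12 minutes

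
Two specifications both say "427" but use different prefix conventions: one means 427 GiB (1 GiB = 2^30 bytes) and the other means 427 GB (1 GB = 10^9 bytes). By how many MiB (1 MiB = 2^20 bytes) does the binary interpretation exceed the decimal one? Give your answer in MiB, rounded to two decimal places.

427 GiB = 427 × 1,073,741,824 = 458,487,758,848 bytes
427 GB = 427 × 1,000,000,000 = 427,000,000,000 bytes
difference = 31,487,758,848 bytes
31,487,758,848 / 1,048,576 = 30,029.07 MiB

30,029.07 MiB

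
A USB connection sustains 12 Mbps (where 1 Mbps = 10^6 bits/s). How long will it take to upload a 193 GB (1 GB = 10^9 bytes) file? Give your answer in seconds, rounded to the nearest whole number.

193 GB = 193,000,000,000 bytes = 1,544,000,000,000 bits
12 Mbps = 12,000,000 bits/s
time = 1,544,000,000,000 / 12,000,000 = 128,667 s

128,667 seconds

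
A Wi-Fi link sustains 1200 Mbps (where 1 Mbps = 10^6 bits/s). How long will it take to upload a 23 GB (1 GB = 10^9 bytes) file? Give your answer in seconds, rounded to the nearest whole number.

153 seconds

23 GB = 23,000,000,000 bytes = 184,000,000,000 bits
1200 Mbps = 1,200,000,000 bits/s
time = 184,000,000,000 / 1,200,000,000 = 153 s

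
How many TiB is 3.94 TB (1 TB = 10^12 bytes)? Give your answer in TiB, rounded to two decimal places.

3.94 TB = 3.94 × 10^12 bytes = 3,940,000,000,000 bytes
1 TiB = 2^40 bytes = 1,099,511,627,776 bytes
3,940,000,000,000 / 1,099,511,627,776 = 3.58 TiB

3.58 TiB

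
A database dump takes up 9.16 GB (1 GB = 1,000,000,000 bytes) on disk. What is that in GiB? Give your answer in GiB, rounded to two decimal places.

9.16 GB = 9.16 × 10^9 bytes = 9,160,000,000 bytes
1 GiB = 1,073,741,824 bytes
9,160,000,000 / 1,073,741,824 = 8.53 GiB

8.53 GiB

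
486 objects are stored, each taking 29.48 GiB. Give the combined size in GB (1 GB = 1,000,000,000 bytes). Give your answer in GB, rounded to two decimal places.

15,383.80 GB

Total = 486 × 29.48 GiB = 14327.28 GiB
= 14327.28 × 1,073,741,824 bytes = 15,383,799,760,158.72 bytes
1 GB = 1,000,000,000 bytes
15,383,799,760,158.72 / 1,000,000,000 = 15,383.80 GB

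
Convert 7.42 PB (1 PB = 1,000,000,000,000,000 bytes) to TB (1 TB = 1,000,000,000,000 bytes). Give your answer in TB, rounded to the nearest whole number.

7,420 TB

7.42 PB = 7.42 × 10^15 bytes = 7,420,000,000,000,000 bytes
1 TB = 10^12 bytes = 1,000,000,000,000 bytes
7,420,000,000,000,000 / 1,000,000,000,000 = 7,420 TB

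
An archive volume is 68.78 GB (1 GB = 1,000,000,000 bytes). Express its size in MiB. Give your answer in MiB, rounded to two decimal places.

68.78 GB × 1,000,000,000 bytes/GB = 68,780,000,000 bytes
1 MiB = 2^20 bytes = 1,048,576 bytes
68,780,000,000 / 1,048,576 = 65,593.72 MiB

65,593.72 MiB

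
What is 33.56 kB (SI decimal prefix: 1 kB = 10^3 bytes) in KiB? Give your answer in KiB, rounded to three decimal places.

32.773 KiB

33.56 kB = 33.56 × 10^3 bytes = 33,560 bytes
1 KiB = 2^10 bytes = 1,024 bytes
33,560 / 1,024 = 32.773 KiB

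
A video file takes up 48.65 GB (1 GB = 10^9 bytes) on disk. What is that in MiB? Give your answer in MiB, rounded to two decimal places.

48.65 GB = 48.65 × 10^9 bytes = 48,650,000,000 bytes
1 MiB = 1,048,576 bytes
48,650,000,000 / 1,048,576 = 46,396.26 MiB

46,396.26 MiB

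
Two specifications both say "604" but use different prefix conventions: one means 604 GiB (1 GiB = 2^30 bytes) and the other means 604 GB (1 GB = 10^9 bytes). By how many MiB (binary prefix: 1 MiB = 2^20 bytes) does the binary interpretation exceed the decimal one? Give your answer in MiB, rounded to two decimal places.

604 GiB = 604 × 1,073,741,824 = 648,540,061,696 bytes
604 GB = 604 × 1,000,000,000 = 604,000,000,000 bytes
difference = 44,540,061,696 bytes
44,540,061,696 / 1,048,576 = 42,476.71 MiB

42,476.71 MiB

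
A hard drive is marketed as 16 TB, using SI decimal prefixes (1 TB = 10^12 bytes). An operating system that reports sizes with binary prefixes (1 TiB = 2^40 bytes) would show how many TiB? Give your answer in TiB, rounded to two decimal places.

14.55 TiB

16 TB = 16 × 10^12 bytes = 16,000,000,000,000 bytes
1 TiB = 2^40 bytes = 1,099,511,627,776 bytes
16,000,000,000,000 / 1,099,511,627,776 = 14.55 TiB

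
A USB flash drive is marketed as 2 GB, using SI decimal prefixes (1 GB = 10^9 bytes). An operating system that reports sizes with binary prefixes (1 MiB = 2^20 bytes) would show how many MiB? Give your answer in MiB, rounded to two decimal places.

1,907.35 MiB

2 GB = 2 × 10^9 bytes = 2,000,000,000 bytes
1 MiB = 2^20 bytes = 1,048,576 bytes
2,000,000,000 / 1,048,576 = 1,907.35 MiB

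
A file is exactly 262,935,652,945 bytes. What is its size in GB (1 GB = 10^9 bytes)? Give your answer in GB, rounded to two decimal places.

262.94 GB

262,935,652,945 bytes given.
1 GB = 1,000,000,000 bytes
262,935,652,945 / 1,000,000,000 = 262.94 GB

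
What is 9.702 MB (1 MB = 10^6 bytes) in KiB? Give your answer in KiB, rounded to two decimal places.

9.702 MB = 9.702 × 10^6 bytes = 9,702,000 bytes
1 KiB = 1,024 bytes
9,702,000 / 1,024 = 9,474.61 KiB

9,474.61 KiB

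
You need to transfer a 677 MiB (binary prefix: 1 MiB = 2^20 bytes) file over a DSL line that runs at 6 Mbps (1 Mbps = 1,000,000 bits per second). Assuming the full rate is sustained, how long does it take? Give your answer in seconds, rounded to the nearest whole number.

677 MiB = 709,885,952 bytes = 5,679,087,616 bits
6 Mbps = 6,000,000 bits/s
time = 5,679,087,616 / 6,000,000 = 947 s

947 seconds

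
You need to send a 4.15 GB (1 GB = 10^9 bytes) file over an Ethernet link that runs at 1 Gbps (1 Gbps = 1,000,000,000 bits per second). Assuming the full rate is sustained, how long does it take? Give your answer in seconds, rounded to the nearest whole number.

33 seconds

4.15 GB = 4,150,000,000 bytes = 33,200,000,000 bits
1 Gbps = 1,000,000,000 bits/s
time = 33,200,000,000 / 1,000,000,000 = 33 s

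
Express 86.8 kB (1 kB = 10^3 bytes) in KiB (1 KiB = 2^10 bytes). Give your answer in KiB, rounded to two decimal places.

86.8 kB = 86.8 × 10^3 bytes = 86,800 bytes
1 KiB = 1,024 bytes
86,800 / 1,024 = 84.77 KiB

84.77 KiB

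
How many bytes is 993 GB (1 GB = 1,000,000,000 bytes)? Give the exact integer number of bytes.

993 × 1,000,000,000 = 993,000,000,000 bytes

993,000,000,000 bytes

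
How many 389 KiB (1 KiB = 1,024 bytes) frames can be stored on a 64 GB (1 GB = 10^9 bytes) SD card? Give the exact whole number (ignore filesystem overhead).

160,668

Capacity: 64 GB = 64,000,000,000 bytes
Per item: 389 KiB = 398,336 bytes
⌊64,000,000,000 / 398,336⌋ = 160,668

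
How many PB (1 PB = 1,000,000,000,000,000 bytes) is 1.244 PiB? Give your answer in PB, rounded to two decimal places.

1.40 PB

1.244 PiB = 1.244 × 2^50 bytes = 1,400,619,484,112,224.256 bytes
1 PB = 1,000,000,000,000,000 bytes
1,400,619,484,112,224.256 / 1,000,000,000,000,000 = 1.40 PB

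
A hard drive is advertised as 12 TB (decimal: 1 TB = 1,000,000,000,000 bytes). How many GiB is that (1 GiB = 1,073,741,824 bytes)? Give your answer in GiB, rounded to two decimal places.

11,175.87 GiB

12 TB × 1,000,000,000,000 bytes/TB = 12,000,000,000,000 bytes
1 GiB = 2^30 bytes = 1,073,741,824 bytes
12,000,000,000,000 / 1,073,741,824 = 11,175.87 GiB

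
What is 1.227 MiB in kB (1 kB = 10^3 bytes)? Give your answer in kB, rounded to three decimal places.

1.227 MiB = 1.227 × 2^20 bytes = 1,286,602.752 bytes
1 kB = 1,000 bytes
1,286,602.752 / 1,000 = 1,286.603 kB

1,286.603 kB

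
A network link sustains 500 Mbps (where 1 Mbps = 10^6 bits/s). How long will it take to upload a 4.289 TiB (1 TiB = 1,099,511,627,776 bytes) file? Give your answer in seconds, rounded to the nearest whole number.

75,453 seconds

4.289 TiB = 4,715,805,371,531.264 bytes = 37,726,442,972,250.112 bits
500 Mbps = 500,000,000 bits/s
time = 37,726,442,972,250.112 / 500,000,000 = 75,453 s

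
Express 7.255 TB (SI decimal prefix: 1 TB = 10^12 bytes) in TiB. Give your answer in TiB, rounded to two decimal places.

6.60 TiB

7.255 TB × 1,000,000,000,000 bytes/TB = 7,255,000,000,000 bytes
1 TiB = 1,099,511,627,776 bytes
7,255,000,000,000 / 1,099,511,627,776 = 6.60 TiB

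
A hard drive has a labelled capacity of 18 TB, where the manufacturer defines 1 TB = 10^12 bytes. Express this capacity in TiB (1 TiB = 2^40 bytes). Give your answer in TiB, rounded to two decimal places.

18 TB × 1,000,000,000,000 bytes/TB = 18,000,000,000,000 bytes
1 TiB = 1,099,511,627,776 bytes
18,000,000,000,000 / 1,099,511,627,776 = 16.37 TiB

16.37 TiB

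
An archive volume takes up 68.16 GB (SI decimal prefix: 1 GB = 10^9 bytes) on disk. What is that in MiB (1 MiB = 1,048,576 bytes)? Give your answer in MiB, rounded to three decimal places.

68.16 GB = 68.16 × 10^9 bytes = 68,160,000,000 bytes
1 MiB = 2^20 bytes = 1,048,576 bytes
68,160,000,000 / 1,048,576 = 65,002.441 MiB

65,002.441 MiB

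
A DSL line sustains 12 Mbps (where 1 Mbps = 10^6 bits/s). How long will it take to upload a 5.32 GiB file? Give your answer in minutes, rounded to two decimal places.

63.47 minutes

5.32 GiB = 5,712,306,503.68 bytes = 45,698,452,029.44 bits
12 Mbps = 12,000,000 bits/s
time = 45,698,452,029.44 / 12,000,000 = 3,808.204 s
3,808.204 s / 60 = 63.47 minutes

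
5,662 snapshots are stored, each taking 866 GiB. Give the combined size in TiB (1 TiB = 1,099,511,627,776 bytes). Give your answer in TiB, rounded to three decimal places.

Total = 5,662 × 866 GiB = 4,903,292 GiB
= 4,903,292 × 1,073,741,824 bytes = 5,264,869,695,684,608 bytes
1 TiB = 1,099,511,627,776 bytes
5,264,869,695,684,608 / 1,099,511,627,776 = 4,788.371 TiB

4,788.371 TiB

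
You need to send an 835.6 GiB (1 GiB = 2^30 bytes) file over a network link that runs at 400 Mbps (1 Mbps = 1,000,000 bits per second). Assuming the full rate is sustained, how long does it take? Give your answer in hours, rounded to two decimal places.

4.98 hours

835.6 GiB = 897,218,668,134.4 bytes = 7,177,749,345,075.2 bits
400 Mbps = 400,000,000 bits/s
time = 7,177,749,345,075.2 / 400,000,000 = 17,944.3734 s
17,944.3734 s / 3600 = 4.98 hours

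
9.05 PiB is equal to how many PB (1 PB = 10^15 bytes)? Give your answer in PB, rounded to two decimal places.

9.05 PiB = 9.05 × 2^50 bytes = 10,189,394,156,925,747.2 bytes
1 PB = 1,000,000,000,000,000 bytes
10,189,394,156,925,747.2 / 1,000,000,000,000,000 = 10.19 PB

10.19 PB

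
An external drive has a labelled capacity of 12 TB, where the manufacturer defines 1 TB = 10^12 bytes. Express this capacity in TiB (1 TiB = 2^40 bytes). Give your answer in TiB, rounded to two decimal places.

12 TB × 1,000,000,000,000 bytes/TB = 12,000,000,000,000 bytes
1 TiB = 1,099,511,627,776 bytes
12,000,000,000,000 / 1,099,511,627,776 = 10.91 TiB

10.91 TiB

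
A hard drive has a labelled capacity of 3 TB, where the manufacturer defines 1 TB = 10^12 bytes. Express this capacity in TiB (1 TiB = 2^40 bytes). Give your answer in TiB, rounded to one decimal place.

3 TB × 1,000,000,000,000 bytes/TB = 3,000,000,000,000 bytes
1 TiB = 1,099,511,627,776 bytes
3,000,000,000,000 / 1,099,511,627,776 = 2.7 TiB

2.7 TiB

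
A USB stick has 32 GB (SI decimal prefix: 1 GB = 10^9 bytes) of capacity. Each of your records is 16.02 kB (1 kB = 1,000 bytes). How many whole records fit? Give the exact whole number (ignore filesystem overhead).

Capacity: 32 GB = 32,000,000,000 bytes
Per item: 16.02 kB = 16,020 bytes
⌊32,000,000,000 / 16,020⌋ = 1,997,503

1,997,503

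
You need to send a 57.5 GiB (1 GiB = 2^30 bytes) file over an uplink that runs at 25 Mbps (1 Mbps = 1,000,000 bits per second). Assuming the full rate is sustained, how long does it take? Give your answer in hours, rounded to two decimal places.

5.49 hours

57.5 GiB = 61,740,154,880 bytes = 493,921,239,040 bits
25 Mbps = 25,000,000 bits/s
time = 493,921,239,040 / 25,000,000 = 19,756.8496 s
19,756.8496 s / 3600 = 5.49 hours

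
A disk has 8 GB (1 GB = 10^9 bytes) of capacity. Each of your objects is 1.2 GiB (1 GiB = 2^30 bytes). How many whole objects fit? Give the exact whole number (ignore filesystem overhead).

6

Capacity: 8 GB = 8,000,000,000 bytes
Per item: 1.2 GiB = 1,288,490,188.8 bytes
⌊8,000,000,000 / 1,288,490,188.8⌋ = 6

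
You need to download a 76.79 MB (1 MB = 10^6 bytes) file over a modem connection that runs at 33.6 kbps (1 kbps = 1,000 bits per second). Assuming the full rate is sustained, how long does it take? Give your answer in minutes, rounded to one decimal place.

304.7 minutes

76.79 MB = 76,790,000 bytes = 614,320,000 bits
33.6 kbps = 33,600 bits/s
time = 614,320,000 / 33,600 = 18,283.33 s
18,283.33 s / 60 = 304.7 minutes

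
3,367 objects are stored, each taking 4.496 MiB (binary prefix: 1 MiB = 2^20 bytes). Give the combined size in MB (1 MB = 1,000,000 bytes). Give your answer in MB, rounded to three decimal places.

Total = 3,367 × 4.496 MiB = 15138.032 MiB
= 15138.032 × 1,048,576 bytes = 15,873,377,042.432 bytes
1 MB = 1,000,000 bytes
15,873,377,042.432 / 1,000,000 = 15,873.377 MB

15,873.377 MB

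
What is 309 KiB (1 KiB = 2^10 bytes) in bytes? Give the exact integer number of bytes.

309 × 1,024 = 316,416 bytes

316,416 bytes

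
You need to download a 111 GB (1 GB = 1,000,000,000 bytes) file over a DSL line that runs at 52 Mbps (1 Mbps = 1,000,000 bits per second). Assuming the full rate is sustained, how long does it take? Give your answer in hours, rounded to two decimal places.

4.74 hours

111 GB = 111,000,000,000 bytes = 888,000,000,000 bits
52 Mbps = 52,000,000 bits/s
time = 888,000,000,000 / 52,000,000 = 17,076.9231 s
17,076.9231 s / 3600 = 4.74 hours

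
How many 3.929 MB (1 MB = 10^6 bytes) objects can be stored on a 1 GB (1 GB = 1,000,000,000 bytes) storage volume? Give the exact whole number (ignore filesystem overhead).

254

Capacity: 1 GB = 1,000,000,000 bytes
Per item: 3.929 MB = 3,929,000 bytes
⌊1,000,000,000 / 3,929,000⌋ = 254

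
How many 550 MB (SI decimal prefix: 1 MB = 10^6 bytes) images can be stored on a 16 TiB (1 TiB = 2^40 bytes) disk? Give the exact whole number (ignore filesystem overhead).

Capacity: 16 TiB = 17,592,186,044,416 bytes
Per item: 550 MB = 550,000,000 bytes
⌊17,592,186,044,416 / 550,000,000⌋ = 31,985

31,985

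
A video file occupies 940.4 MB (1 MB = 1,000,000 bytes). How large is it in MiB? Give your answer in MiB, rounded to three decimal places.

940.4 MB × 1,000,000 bytes/MB = 940,400,000 bytes
1 MiB = 2^20 bytes = 1,048,576 bytes
940,400,000 / 1,048,576 = 896.835 MiB

896.835 MiB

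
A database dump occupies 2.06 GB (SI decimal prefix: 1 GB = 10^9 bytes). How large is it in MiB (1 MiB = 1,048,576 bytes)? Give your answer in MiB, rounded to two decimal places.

2.06 GB = 2.06 × 10^9 bytes = 2,060,000,000 bytes
1 MiB = 2^20 bytes = 1,048,576 bytes
2,060,000,000 / 1,048,576 = 1,964.57 MiB

1,964.57 MiB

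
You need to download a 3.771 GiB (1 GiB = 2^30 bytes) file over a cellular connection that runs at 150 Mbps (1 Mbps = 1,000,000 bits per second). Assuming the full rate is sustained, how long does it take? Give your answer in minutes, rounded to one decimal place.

3.6 minutes

3.771 GiB = 4,049,080,418.304 bytes = 32,392,643,346.432 bits
150 Mbps = 150,000,000 bits/s
time = 32,392,643,346.432 / 150,000,000 = 215.95 s
215.95 s / 60 = 3.6 minutes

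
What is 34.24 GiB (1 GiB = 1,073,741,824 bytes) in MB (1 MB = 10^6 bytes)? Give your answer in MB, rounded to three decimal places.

36,764.920 MB

34.24 GiB × 1,073,741,824 bytes/GiB = 36,764,920,053.76 bytes
1 MB = 1,000,000 bytes
36,764,920,053.76 / 1,000,000 = 36,764.920 MB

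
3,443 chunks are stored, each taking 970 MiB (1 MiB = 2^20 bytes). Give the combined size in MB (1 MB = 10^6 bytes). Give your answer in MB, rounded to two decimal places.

3,501,939.75 MB

Total = 3,443 × 970 MiB = 3,339,710 MiB
= 3,339,710 × 1,048,576 bytes = 3,501,939,752,960 bytes
1 MB = 1,000,000 bytes
3,501,939,752,960 / 1,000,000 = 3,501,939.75 MB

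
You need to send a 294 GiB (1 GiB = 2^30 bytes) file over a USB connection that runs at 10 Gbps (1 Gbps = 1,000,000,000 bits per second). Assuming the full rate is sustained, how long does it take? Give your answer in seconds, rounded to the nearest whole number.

294 GiB = 315,680,096,256 bytes = 2,525,440,770,048 bits
10 Gbps = 10,000,000,000 bits/s
time = 2,525,440,770,048 / 10,000,000,000 = 253 s

253 seconds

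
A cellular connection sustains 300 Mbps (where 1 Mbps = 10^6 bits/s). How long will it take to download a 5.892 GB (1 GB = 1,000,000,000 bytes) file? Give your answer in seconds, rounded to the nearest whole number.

5.892 GB = 5,892,000,000 bytes = 47,136,000,000 bits
300 Mbps = 300,000,000 bits/s
time = 47,136,000,000 / 300,000,000 = 157 s

157 seconds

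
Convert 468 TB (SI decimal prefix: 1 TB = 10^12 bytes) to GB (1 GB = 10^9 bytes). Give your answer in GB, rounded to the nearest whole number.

468 TB × 1,000,000,000,000 bytes/TB = 468,000,000,000,000 bytes
1 GB = 1,000,000,000 bytes
468,000,000,000,000 / 1,000,000,000 = 468,000 GB

468,000 GB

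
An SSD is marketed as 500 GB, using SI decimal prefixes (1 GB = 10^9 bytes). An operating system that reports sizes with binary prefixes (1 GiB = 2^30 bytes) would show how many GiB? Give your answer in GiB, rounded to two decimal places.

465.66 GiB

500 GB = 500 × 10^9 bytes = 500,000,000,000 bytes
1 GiB = 2^30 bytes = 1,073,741,824 bytes
500,000,000,000 / 1,073,741,824 = 465.66 GiB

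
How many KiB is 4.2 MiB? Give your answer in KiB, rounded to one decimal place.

4,300.8 KiB

4.2 MiB = 4.2 × 2^20 bytes = 4,404,019.2 bytes
1 KiB = 1,024 bytes
4,404,019.2 / 1,024 = 4,300.8 KiB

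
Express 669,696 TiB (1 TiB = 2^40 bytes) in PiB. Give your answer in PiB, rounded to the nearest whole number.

669,696 TiB = 669,696 × 2^40 bytes = 736,338,539,075,076,096 bytes
1 PiB = 2^50 bytes = 1,125,899,906,842,624 bytes
736,338,539,075,076,096 / 1,125,899,906,842,624 = 654 PiB

654 PiB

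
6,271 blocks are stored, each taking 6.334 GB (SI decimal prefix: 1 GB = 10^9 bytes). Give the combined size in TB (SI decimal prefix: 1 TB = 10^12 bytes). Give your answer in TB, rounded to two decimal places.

Total = 6,271 × 6.334 GB = 39720.514 GB
= 39720.514 × 1,000,000,000 bytes = 39,720,514,000,000 bytes
1 TB = 1,000,000,000,000 bytes
39,720,514,000,000 / 1,000,000,000,000 = 39.72 TB

39.72 TB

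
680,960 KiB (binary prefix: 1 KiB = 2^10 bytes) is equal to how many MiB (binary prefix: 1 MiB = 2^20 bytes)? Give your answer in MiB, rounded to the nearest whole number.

680,960 KiB × 1,024 bytes/KiB = 697,303,040 bytes
1 MiB = 2^20 bytes = 1,048,576 bytes
697,303,040 / 1,048,576 = 665 MiB

665 MiB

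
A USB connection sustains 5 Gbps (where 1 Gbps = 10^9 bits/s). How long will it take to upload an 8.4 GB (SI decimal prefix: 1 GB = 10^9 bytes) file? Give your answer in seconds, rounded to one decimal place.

8.4 GB = 8,400,000,000 bytes = 67,200,000,000 bits
5 Gbps = 5,000,000,000 bits/s
time = 67,200,000,000 / 5,000,000,000 = 13.4 s

13.4 seconds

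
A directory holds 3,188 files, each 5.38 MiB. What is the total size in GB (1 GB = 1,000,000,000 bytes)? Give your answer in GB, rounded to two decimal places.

Total = 3,188 × 5.38 MiB = 17151.44 MiB
= 17151.44 × 1,048,576 bytes = 17,984,588,349.44 bytes
1 GB = 1,000,000,000 bytes
17,984,588,349.44 / 1,000,000,000 = 17.98 GB

17.98 GB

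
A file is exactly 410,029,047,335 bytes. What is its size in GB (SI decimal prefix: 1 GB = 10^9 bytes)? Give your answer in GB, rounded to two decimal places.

410,029,047,335 bytes given.
1 GB = 1,000,000,000 bytes
410,029,047,335 / 1,000,000,000 = 410.03 GB

410.03 GB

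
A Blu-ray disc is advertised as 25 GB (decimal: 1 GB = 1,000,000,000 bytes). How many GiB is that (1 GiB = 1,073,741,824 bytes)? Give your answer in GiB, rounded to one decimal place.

25 GB × 1,000,000,000 bytes/GB = 25,000,000,000 bytes
1 GiB = 1,073,741,824 bytes
25,000,000,000 / 1,073,741,824 = 23.3 GiB

23.3 GiB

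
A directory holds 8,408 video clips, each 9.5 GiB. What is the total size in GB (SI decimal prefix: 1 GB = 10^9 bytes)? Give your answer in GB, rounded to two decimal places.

Total = 8,408 × 9.5 GiB = 79,876 GiB
= 79,876 × 1,073,741,824 bytes = 85,766,201,933,824 bytes
1 GB = 1,000,000,000 bytes
85,766,201,933,824 / 1,000,000,000 = 85,766.20 GB

85,766.20 GB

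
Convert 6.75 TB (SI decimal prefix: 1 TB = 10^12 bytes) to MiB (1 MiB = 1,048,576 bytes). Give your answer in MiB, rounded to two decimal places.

6,437,301.64 MiB

6.75 TB × 1,000,000,000,000 bytes/TB = 6,750,000,000,000 bytes
1 MiB = 2^20 bytes = 1,048,576 bytes
6,750,000,000,000 / 1,048,576 = 6,437,301.64 MiB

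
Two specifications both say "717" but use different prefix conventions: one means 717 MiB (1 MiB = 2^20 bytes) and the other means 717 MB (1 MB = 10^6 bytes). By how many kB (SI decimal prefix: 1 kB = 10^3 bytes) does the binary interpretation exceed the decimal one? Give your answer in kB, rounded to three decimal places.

717 MiB = 717 × 1,048,576 = 751,828,992 bytes
717 MB = 717 × 1,000,000 = 717,000,000 bytes
difference = 34,828,992 bytes
34,828,992 / 1,000 = 34,828.992 kB

34,828.992 kB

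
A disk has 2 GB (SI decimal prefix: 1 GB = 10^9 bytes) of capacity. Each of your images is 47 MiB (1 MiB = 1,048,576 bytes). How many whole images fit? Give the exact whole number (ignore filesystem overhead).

40

Capacity: 2 GB = 2,000,000,000 bytes
Per item: 47 MiB = 49,283,072 bytes
⌊2,000,000,000 / 49,283,072⌋ = 40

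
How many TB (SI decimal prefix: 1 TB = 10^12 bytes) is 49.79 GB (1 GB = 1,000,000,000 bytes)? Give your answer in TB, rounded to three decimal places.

0.050 TB

49.79 GB = 49.79 × 10^9 bytes = 49,790,000,000 bytes
1 TB = 1,000,000,000,000 bytes
49,790,000,000 / 1,000,000,000,000 = 0.050 TB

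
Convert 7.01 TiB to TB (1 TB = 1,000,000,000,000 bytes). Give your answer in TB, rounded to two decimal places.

7.01 TiB = 7.01 × 2^40 bytes = 7,707,576,510,709.76 bytes
1 TB = 10^12 bytes = 1,000,000,000,000 bytes
7,707,576,510,709.76 / 1,000,000,000,000 = 7.71 TB

7.71 TB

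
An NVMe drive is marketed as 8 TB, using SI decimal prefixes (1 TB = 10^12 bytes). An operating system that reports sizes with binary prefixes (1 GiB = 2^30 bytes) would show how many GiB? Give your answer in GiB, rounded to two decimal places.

7,450.58 GiB

8 TB = 8 × 10^12 bytes = 8,000,000,000,000 bytes
1 GiB = 2^30 bytes = 1,073,741,824 bytes
8,000,000,000,000 / 1,073,741,824 = 7,450.58 GiB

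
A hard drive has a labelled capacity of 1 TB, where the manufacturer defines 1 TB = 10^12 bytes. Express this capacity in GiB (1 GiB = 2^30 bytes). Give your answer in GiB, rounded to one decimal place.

931.3 GiB

1 TB = 1 × 10^12 bytes = 1,000,000,000,000 bytes
1 GiB = 1,073,741,824 bytes
1,000,000,000,000 / 1,073,741,824 = 931.3 GiB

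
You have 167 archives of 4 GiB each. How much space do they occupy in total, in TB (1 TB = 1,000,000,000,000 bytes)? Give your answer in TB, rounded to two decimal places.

Total = 167 × 4 GiB = 668 GiB
= 668 × 1,073,741,824 bytes = 717,259,538,432 bytes
1 TB = 1,000,000,000,000 bytes
717,259,538,432 / 1,000,000,000,000 = 0.72 TB

0.72 TB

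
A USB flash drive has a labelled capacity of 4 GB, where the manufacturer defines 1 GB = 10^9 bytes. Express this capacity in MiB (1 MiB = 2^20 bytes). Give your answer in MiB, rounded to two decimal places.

4 GB = 4 × 10^9 bytes = 4,000,000,000 bytes
1 MiB = 2^20 bytes = 1,048,576 bytes
4,000,000,000 / 1,048,576 = 3,814.70 MiB

3,814.70 MiB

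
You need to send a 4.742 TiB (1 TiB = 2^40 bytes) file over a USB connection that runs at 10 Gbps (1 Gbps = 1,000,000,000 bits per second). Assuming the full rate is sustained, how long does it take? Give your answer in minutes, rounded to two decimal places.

69.52 minutes

4.742 TiB = 5,213,884,138,913.792 bytes = 41,711,073,111,310.336 bits
10 Gbps = 10,000,000,000 bits/s
time = 41,711,073,111,310.336 / 10,000,000,000 = 4,171.107 s
4,171.107 s / 60 = 69.52 minutes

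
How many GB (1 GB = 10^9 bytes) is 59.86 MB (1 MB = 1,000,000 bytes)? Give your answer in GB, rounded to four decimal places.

59.86 MB × 1,000,000 bytes/MB = 59,860,000 bytes
1 GB = 1,000,000,000 bytes
59,860,000 / 1,000,000,000 = 0.0599 GB

0.0599 GB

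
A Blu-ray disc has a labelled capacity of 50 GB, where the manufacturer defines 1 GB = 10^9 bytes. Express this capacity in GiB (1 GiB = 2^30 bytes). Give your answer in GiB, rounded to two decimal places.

46.57 GiB

50 GB × 1,000,000,000 bytes/GB = 50,000,000,000 bytes
1 GiB = 1,073,741,824 bytes
50,000,000,000 / 1,073,741,824 = 46.57 GiB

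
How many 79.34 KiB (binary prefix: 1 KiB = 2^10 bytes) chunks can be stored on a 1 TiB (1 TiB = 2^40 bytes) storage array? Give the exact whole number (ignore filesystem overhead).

13,533,423

Capacity: 1 TiB = 1,099,511,627,776 bytes
Per item: 79.34 KiB = 81,244.16 bytes
⌊1,099,511,627,776 / 81,244.16⌋ = 13,533,423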